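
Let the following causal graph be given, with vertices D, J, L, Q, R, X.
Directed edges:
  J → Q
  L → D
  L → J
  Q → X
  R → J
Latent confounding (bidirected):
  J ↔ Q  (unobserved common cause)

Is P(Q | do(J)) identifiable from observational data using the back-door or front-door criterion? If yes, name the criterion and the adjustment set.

P(Q|do(J)): not identifiable (no BD/FD set).

desc(J)\{J}={Q,X}; candidates ⊆ {D,L,R}.
J↔Q: latent back-door arc(s) into J.
size 0: {}; under {} J still reaches {D,L,Q,R,X} ∋ Q.
size 1: {D}, {L}, {R}; under {D} J still reaches {L,Q,R,X} ∋ Q.
size 2: {D,L}, {D,R}, {L,R}; under {D,L} J still reaches {Q,R,X} ∋ Q.
J↔Q cannot be blocked by any observed set — no back-door set.
No mediator lies on a directed J→…→Q path.
Neither criterion identifies P(Q|do(J)) in this graph.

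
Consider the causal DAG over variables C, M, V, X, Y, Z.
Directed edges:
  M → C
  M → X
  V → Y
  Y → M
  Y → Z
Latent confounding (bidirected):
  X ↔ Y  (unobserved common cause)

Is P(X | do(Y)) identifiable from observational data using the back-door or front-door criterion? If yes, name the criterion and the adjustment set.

P(X|do(Y)): frontdoor, adjust for {M}.

desc(Y)\{Y}={C,M,X,Z}; candidates ⊆ {V}.
Y↔X: latent back-door arc(s) into Y.
size 0: {}; under {} Y still reaches {V,X} ∋ X.
size 1: {V}; under {V} Y still reaches {X} ∋ X.
Y↔X cannot be blocked by any observed set — no back-door set.
{M}: (i) intercepts every directed Y→X path; (ii) no back-door Y→{M}; (iii) {Y} blocks every back-door {M}→X. Front-door holds.
P(X|do(Y)) = Σ_{M} P(M|Y) Σ_{Y'} P(X|M,Y')P(Y').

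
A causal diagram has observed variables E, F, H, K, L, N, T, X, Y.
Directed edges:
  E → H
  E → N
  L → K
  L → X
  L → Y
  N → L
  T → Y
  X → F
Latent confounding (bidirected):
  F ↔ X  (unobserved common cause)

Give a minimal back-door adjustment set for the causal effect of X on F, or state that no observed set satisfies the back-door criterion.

desc(X)\{X}={F}; candidates ⊆ {E,H,K,L,N,T,Y}.
X↔F: latent back-door arc(s) into X.
size 0: {}; under {} X still reaches {E,F,H,K,L,N,Y} ∋ F.
size 1: {E}, {H}, {K} …(+4); under {E} X still reaches {F,K,L,N,Y} ∋ F.
size 2: {E,H}, {E,K}, {E,L} …(+18); under {E,H} X still reaches {F,K,L,N,Y} ∋ F.
X↔F cannot be blocked by any observed set — no back-door set.

X→F: no observed back-door set.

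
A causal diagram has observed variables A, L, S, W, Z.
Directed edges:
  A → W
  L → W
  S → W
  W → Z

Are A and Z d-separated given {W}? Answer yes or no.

Bayes-Ball from A | {W} reaches {L,S}.
Z ∉ reach(A|{W}) ⇒ A ⊥ Z | {W}.

Yes — A ⊥ Z | {W}.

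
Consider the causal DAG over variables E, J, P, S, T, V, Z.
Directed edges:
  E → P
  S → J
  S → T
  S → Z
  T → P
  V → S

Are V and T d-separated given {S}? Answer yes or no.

Yes — V ⊥ T | {S}.

Bayes-Ball from V | {S} reaches ∅.
T ∉ reach(V|{S}) ⇒ V ⊥ T | {S}.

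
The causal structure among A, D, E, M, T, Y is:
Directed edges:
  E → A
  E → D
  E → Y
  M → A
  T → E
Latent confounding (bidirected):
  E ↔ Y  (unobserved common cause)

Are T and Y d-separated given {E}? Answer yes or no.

No — T and Y are d-connected given {E}.

Bayes-Ball from T | {E} reaches {Y}.
Y ∈ reach(T|{E}) ⇒ T ⊥̸ Y | {E}.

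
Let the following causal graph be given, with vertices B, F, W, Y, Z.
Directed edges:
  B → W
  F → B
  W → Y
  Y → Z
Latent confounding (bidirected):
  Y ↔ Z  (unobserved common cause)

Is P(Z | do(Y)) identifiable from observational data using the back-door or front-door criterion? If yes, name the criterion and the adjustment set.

desc(Y)\{Y}={Z}; candidates ⊆ {B,F,W}.
Y↔Z: latent back-door arc(s) into Y.
size 0: {}; under {} Y still reaches {B,F,W,Z} ∋ Z.
size 1: {B}, {F}, {W}; under {B} Y still reaches {W,Z} ∋ Z.
size 2: {B,F}, {B,W}, {F,W}; under {B,F} Y still reaches {W,Z} ∋ Z.
Y↔Z cannot be blocked by any observed set — no back-door set.
No mediator lies on a directed Y→…→Z path.
Neither criterion identifies P(Z|do(Y)) in this graph.

P(Z|do(Y)): not identifiable (no BD/FD set).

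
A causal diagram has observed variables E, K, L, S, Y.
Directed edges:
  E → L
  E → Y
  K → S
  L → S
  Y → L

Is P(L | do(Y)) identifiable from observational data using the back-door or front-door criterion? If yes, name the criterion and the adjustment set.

P(L|do(Y)): backdoor, adjust for {E}.

desc(Y)\{Y}={L,S}; candidates ⊆ {E,K}.
size 0: {}; under {} Y still reaches {E,L,S} ∋ L.
{E}: Y⊥L given {E} in G with Y→· removed — back-door holds.
P(L|do(Y)) = Σ_{E} P(L|Y,E)·P(E).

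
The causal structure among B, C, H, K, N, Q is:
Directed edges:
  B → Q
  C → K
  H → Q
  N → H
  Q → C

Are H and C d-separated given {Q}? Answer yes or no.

Yes — H ⊥ C | {Q}.

Bayes-Ball from H | {Q} reaches {B,N}.
C ∉ reach(H|{Q}) ⇒ H ⊥ C | {Q}.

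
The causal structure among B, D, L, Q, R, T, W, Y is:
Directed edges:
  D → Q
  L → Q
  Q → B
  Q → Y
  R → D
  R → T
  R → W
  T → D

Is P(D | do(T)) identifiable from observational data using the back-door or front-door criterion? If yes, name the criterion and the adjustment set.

P(D|do(T)): backdoor, adjust for {R}.

desc(T)\{T}={B,D,Q,Y}; candidates ⊆ {L,R,W}.
size 0: {}; under {} T still reaches {B,D,Q,R,W,Y} ∋ D.
{R}: T⊥D given {R} in G with T→· removed — back-door holds.
P(D|do(T)) = Σ_{R} P(D|T,R)·P(R).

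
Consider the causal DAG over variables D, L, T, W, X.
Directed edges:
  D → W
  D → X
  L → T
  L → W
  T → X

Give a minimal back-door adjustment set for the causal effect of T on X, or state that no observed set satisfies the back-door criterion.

T→X: minimal back-door set ∅.

desc(T)\{T}={X}; candidates ⊆ {D,L,W}.
∅: T⊥X given ∅ in G with T→· removed — back-door holds.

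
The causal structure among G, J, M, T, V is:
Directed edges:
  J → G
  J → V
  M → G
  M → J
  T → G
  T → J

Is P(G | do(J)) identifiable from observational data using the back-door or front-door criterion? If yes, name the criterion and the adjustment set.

desc(J)\{J}={G,V}; candidates ⊆ {M,T}.
size 0: {}; under {} J still reaches {G,M,T} ∋ G.
size 1: {M}, {T}; under {M} J still reaches {G,T} ∋ G.
{M,T}: J⊥G given {M,T} in G with J→· removed — back-door holds.
P(G|do(J)) = Σ_{M,T} P(G|J,M,T)·P(M,T).

P(G|do(J)): backdoor, adjust for {M, T}.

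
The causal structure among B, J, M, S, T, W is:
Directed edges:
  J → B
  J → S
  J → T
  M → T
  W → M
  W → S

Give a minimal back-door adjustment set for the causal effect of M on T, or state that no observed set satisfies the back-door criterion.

desc(M)\{M}={T}; candidates ⊆ {B,J,S,W}.
∅: M⊥T given ∅ in G with M→· removed — back-door holds.

M→T: minimal back-door set ∅.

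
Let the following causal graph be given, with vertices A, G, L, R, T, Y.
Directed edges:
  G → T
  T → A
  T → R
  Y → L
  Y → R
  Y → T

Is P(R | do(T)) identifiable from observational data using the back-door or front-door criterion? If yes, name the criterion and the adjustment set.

desc(T)\{T}={A,R}; candidates ⊆ {G,L,Y}.
size 0: {}; under {} T still reaches {G,L,R,Y} ∋ R.
{Y}: T⊥R given {Y} in G with T→· removed — back-door holds.
P(R|do(T)) = Σ_{Y} P(R|T,Y)·P(Y).

P(R|do(T)): backdoor, adjust for {Y}.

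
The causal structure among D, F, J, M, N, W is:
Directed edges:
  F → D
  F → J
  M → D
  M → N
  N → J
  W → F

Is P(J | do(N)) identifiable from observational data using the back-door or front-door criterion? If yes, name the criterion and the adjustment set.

desc(N)\{N}={J}; candidates ⊆ {D,F,M,W}.
∅: N⊥J given ∅ in G with N→· removed — back-door holds.
P(J|do(N)) = P(J|N) — no adjustment needed.

P(J|do(N)): backdoor, adjust for ∅.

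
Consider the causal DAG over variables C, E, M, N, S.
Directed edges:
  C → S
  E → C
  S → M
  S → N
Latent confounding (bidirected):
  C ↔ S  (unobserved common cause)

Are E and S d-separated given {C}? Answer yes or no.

No — E and S are d-connected given {C}.

Bayes-Ball from E | {C} reaches {M,N,S}.
S ∈ reach(E|{C}) ⇒ E ⊥̸ S | {C}.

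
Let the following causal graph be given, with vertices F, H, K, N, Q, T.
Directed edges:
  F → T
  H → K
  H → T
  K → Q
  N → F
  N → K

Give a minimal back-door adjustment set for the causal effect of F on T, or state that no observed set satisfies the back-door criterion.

desc(F)\{F}={T}; candidates ⊆ {H,K,N,Q}.
∅: F⊥T given ∅ in G with F→· removed — back-door holds.

F→T: minimal back-door set ∅.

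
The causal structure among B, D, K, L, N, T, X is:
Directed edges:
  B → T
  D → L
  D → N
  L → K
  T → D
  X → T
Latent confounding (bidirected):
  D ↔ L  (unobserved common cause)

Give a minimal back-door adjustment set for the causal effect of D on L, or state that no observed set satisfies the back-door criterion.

desc(D)\{D}={K,L,N}; candidates ⊆ {B,T,X}.
D↔L: latent back-door arc(s) into D.
size 0: {}; under {} D still reaches {B,K,L,T,X} ∋ L.
size 1: {B}, {T}, {X}; under {B} D still reaches {K,L,T,X} ∋ L.
size 2: {B,T}, {B,X}, {T,X}; under {B,T} D still reaches {K,L} ∋ L.
D↔L cannot be blocked by any observed set — no back-door set.

D→L: no observed back-door set.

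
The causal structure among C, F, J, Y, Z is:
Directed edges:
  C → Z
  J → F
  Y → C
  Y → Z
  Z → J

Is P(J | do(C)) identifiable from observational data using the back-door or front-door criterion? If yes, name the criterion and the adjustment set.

desc(C)\{C}={F,J,Z}; candidates ⊆ {Y}.
size 0: {}; under {} C still reaches {F,J,Y,Z} ∋ J.
{Y}: C⊥J given {Y} in G with C→· removed — back-door holds.
P(J|do(C)) = Σ_{Y} P(J|C,Y)·P(Y).

P(J|do(C)): backdoor, adjust for {Y}.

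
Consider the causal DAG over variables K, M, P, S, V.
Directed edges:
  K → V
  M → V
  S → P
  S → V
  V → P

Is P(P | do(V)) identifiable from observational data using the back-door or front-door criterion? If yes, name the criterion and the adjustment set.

P(P|do(V)): backdoor, adjust for {S}.

desc(V)\{V}={P}; candidates ⊆ {K,M,S}.
size 0: {}; under {} V still reaches {K,M,P,S} ∋ P.
{S}: V⊥P given {S} in G with V→· removed — back-door holds.
P(P|do(V)) = Σ_{S} P(P|V,S)·P(S).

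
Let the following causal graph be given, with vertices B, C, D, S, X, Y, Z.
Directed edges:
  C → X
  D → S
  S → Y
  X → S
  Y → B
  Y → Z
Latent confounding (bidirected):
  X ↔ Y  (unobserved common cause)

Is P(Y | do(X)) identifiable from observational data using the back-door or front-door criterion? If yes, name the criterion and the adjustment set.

P(Y|do(X)): frontdoor, adjust for {S}.

desc(X)\{X}={B,S,Y,Z}; candidates ⊆ {C,D}.
X↔Y: latent back-door arc(s) into X.
size 0: {}; under {} X still reaches {B,C,Y,Z} ∋ Y.
size 1: {C}, {D}; under {C} X still reaches {B,Y,Z} ∋ Y.
size 2: {C,D}; under {C,D} X still reaches {B,Y,Z} ∋ Y.
X↔Y cannot be blocked by any observed set — no back-door set.
{S}: (i) intercepts every directed X→Y path; (ii) no back-door X→{S}; (iii) {X} blocks every back-door {S}→Y. Front-door holds.
P(Y|do(X)) = Σ_{S} P(S|X) Σ_{X'} P(Y|S,X')P(X').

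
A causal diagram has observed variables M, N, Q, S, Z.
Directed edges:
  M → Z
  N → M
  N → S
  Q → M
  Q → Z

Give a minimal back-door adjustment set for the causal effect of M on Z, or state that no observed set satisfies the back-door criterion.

desc(M)\{M}={Z}; candidates ⊆ {N,Q,S}.
size 0: {}; under {} M still reaches {N,Q,S,Z} ∋ Z.
{Q}: M⊥Z given {Q} in G with M→· removed — back-door holds.

M→Z: minimal back-door set {Q}.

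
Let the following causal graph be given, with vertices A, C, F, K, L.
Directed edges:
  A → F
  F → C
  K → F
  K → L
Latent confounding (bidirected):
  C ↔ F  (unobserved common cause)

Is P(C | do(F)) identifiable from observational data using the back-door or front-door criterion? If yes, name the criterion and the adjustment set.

P(C|do(F)): not identifiable (no BD/FD set).

desc(F)\{F}={C}; candidates ⊆ {A,K,L}.
F↔C: latent back-door arc(s) into F.
size 0: {}; under {} F still reaches {A,C,K,L} ∋ C.
size 1: {A}, {K}, {L}; under {A} F still reaches {C,K,L} ∋ C.
size 2: {A,K}, {A,L}, {K,L}; under {A,K} F still reaches {C} ∋ C.
F↔C cannot be blocked by any observed set — no back-door set.
No mediator lies on a directed F→…→C path.
Neither criterion identifies P(C|do(F)) in this graph.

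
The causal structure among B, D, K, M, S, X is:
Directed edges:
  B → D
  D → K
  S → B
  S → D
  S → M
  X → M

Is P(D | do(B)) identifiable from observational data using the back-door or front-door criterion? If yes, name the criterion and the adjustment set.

P(D|do(B)): backdoor, adjust for {S}.

desc(B)\{B}={D,K}; candidates ⊆ {M,S,X}.
size 0: {}; under {} B still reaches {D,K,M,S} ∋ D.
{S}: B⊥D given {S} in G with B→· removed — back-door holds.
P(D|do(B)) = Σ_{S} P(D|B,S)·P(S).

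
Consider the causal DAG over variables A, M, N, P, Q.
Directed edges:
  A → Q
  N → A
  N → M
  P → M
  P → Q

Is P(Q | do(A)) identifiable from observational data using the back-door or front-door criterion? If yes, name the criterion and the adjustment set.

desc(A)\{A}={Q}; candidates ⊆ {M,N,P}.
∅: A⊥Q given ∅ in G with A→· removed — back-door holds.
P(Q|do(A)) = P(Q|A) — no adjustment needed.

P(Q|do(A)): backdoor, adjust for ∅.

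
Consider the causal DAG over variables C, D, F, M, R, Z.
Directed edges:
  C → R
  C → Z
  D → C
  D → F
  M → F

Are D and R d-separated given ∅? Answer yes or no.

No — D and R are d-connected given ∅.

Bayes-Ball from D | ∅ reaches {C,F,R,Z}.
R ∈ reach(D|∅) ⇒ D ⊥̸ R | ∅.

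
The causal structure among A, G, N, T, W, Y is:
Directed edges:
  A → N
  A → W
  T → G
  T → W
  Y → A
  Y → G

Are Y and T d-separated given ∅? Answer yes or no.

Bayes-Ball from Y | ∅ reaches {A,G,N,W}.
T ∉ reach(Y|∅) ⇒ Y ⊥ T | ∅.

Yes — Y ⊥ T | ∅.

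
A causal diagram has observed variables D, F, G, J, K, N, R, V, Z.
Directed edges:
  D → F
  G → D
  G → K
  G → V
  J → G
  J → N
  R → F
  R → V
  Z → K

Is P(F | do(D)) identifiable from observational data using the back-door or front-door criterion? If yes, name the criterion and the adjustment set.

P(F|do(D)): backdoor, adjust for ∅.

desc(D)\{D}={F}; candidates ⊆ {G,J,K,N,R,V,Z}.
∅: D⊥F given ∅ in G with D→· removed — back-door holds.
P(F|do(D)) = P(F|D) — no adjustment needed.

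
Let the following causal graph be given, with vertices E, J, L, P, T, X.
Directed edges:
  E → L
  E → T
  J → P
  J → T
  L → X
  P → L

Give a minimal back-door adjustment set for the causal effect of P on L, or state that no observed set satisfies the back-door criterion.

desc(P)\{P}={L,X}; candidates ⊆ {E,J,T}.
∅: P⊥L given ∅ in G with P→· removed — back-door holds.

P→L: minimal back-door set ∅.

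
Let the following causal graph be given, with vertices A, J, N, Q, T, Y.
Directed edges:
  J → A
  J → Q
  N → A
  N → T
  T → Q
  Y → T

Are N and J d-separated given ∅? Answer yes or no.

Bayes-Ball from N | ∅ reaches {A,Q,T}.
J ∉ reach(N|∅) ⇒ N ⊥ J | ∅.

Yes — N ⊥ J | ∅.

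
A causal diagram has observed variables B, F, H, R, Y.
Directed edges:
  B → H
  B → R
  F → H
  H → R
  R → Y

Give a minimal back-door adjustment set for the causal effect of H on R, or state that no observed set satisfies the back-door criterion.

desc(H)\{H}={R,Y}; candidates ⊆ {B,F}.
size 0: {}; under {} H still reaches {B,F,R,Y} ∋ R.
{B}: H⊥R given {B} in G with H→· removed — back-door holds.

H→R: minimal back-door set {B}.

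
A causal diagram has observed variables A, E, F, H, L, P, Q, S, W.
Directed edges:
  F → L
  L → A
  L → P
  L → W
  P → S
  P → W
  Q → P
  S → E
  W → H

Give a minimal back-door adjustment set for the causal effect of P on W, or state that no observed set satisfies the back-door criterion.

desc(P)\{P}={E,H,S,W}; candidates ⊆ {A,F,L,Q}.
size 0: {}; under {} P still reaches {A,F,H,L,Q,W} ∋ W.
{L}: P⊥W given {L} in G with P→· removed — back-door holds.

P→W: minimal back-door set {L}.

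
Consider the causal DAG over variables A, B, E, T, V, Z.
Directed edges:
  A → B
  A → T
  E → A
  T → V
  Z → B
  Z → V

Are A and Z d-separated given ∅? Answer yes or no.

Yes — A ⊥ Z | ∅.

Bayes-Ball from A | ∅ reaches {B,E,T,V}.
Z ∉ reach(A|∅) ⇒ A ⊥ Z | ∅.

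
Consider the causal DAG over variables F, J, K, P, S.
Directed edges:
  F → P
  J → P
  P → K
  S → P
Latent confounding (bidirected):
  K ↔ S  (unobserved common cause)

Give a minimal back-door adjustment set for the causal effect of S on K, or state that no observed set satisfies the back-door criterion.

S→K: no observed back-door set.

desc(S)\{S}={K,P}; candidates ⊆ {F,J}.
S↔K: latent back-door arc(s) into S.
size 0: {}; under {} S still reaches {K} ∋ K.
size 1: {F}, {J}; under {F} S still reaches {K} ∋ K.
size 2: {F,J}; under {F,J} S still reaches {K} ∋ K.
S↔K cannot be blocked by any observed set — no back-door set.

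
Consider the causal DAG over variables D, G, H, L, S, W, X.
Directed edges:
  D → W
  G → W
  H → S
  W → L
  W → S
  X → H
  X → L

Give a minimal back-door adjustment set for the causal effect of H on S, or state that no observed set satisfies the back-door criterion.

desc(H)\{H}={S}; candidates ⊆ {D,G,L,W,X}.
∅: H⊥S given ∅ in G with H→· removed — back-door holds.

H→S: minimal back-door set ∅.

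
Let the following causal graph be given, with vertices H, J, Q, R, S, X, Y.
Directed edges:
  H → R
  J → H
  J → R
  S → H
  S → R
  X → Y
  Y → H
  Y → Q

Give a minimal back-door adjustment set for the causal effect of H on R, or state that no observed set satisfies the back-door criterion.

desc(H)\{H}={R}; candidates ⊆ {J,Q,S,X,Y}.
size 0: {}; under {} H still reaches {J,Q,R,S,X,Y} ∋ R.
size 1: {J}, {Q}, {S} …(+2); under {J} H still reaches {Q,R,S,X,Y} ∋ R.
{J,S}: H⊥R given {J,S} in G with H→· removed — back-door holds.

H→R: minimal back-door set {J, S}.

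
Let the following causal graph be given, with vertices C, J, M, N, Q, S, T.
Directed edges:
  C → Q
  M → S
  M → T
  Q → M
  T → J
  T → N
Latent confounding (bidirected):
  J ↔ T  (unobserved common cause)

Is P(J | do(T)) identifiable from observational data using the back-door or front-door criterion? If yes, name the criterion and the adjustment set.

P(J|do(T)): not identifiable (no BD/FD set).

desc(T)\{T}={J,N}; candidates ⊆ {C,M,Q,S}.
T↔J: latent back-door arc(s) into T.
size 0: {}; under {} T still reaches {C,J,M,Q,S} ∋ J.
size 1: {C}, {M}, {Q} …(+1); under {C} T still reaches {J,M,Q,S} ∋ J.
size 2: {C,M}, {C,Q}, {C,S} …(+3); under {C,M} T still reaches {J} ∋ J.
T↔J cannot be blocked by any observed set — no back-door set.
No mediator lies on a directed T→…→J path.
Neither criterion identifies P(J|do(T)) in this graph.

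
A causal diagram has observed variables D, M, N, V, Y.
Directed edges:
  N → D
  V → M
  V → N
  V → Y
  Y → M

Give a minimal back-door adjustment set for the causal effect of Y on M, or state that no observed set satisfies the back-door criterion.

Y→M: minimal back-door set {V}.

desc(Y)\{Y}={M}; candidates ⊆ {D,N,V}.
size 0: {}; under {} Y still reaches {D,M,N,V} ∋ M.
{V}: Y⊥M given {V} in G with Y→· removed — back-door holds.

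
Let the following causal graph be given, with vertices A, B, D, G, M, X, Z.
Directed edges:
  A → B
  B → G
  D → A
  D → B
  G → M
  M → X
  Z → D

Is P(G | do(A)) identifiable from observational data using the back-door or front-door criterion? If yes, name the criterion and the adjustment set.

P(G|do(A)): backdoor, adjust for {D}.

desc(A)\{A}={B,G,M,X}; candidates ⊆ {D,Z}.
size 0: {}; under {} A still reaches {B,D,G,M,X,Z} ∋ G.
{D}: A⊥G given {D} in G with A→· removed — back-door holds.
P(G|do(A)) = Σ_{D} P(G|A,D)·P(D).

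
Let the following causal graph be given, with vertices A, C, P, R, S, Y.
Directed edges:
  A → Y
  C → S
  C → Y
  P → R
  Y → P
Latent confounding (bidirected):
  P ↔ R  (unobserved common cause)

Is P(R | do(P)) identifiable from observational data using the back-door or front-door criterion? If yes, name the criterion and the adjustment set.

P(R|do(P)): not identifiable (no BD/FD set).

desc(P)\{P}={R}; candidates ⊆ {A,C,S,Y}.
P↔R: latent back-door arc(s) into P.
size 0: {}; under {} P still reaches {A,C,R,S,Y} ∋ R.
size 1: {A}, {C}, {S} …(+1); under {A} P still reaches {C,R,S,Y} ∋ R.
size 2: {A,C}, {A,S}, {A,Y} …(+3); under {A,C} P still reaches {R,Y} ∋ R.
P↔R cannot be blocked by any observed set — no back-door set.
No mediator lies on a directed P→…→R path.
Neither criterion identifies P(R|do(P)) in this graph.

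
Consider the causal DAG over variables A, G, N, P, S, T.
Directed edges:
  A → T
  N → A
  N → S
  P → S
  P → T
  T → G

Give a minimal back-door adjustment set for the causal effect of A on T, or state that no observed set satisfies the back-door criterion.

desc(A)\{A}={G,T}; candidates ⊆ {N,P,S}.
∅: A⊥T given ∅ in G with A→· removed — back-door holds.

A→T: minimal back-door set ∅.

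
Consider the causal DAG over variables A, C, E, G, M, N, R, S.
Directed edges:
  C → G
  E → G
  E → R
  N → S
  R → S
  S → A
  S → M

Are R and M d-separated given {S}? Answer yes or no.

Bayes-Ball from R | {S} reaches {E,G,N}.
M ∉ reach(R|{S}) ⇒ R ⊥ M | {S}.

Yes — R ⊥ M | {S}.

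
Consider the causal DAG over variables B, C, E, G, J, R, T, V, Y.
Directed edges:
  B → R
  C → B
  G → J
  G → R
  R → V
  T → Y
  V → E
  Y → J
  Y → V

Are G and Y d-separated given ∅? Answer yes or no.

Yes — G ⊥ Y | ∅.

Bayes-Ball from G | ∅ reaches {E,J,R,V}.
Y ∉ reach(G|∅) ⇒ G ⊥ Y | ∅.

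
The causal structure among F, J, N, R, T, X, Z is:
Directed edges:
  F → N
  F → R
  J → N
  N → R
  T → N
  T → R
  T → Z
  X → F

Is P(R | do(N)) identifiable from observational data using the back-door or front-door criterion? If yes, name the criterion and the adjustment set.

P(R|do(N)): backdoor, adjust for {F, T}.

desc(N)\{N}={R}; candidates ⊆ {F,J,T,X,Z}.
size 0: {}; under {} N still reaches {F,J,R,T,X,Z} ∋ R.
size 1: {F}, {J}, {T} …(+2); under {F} N still reaches {J,R,T,Z} ∋ R.
{F,T}: N⊥R given {F,T} in G with N→· removed — back-door holds.
P(R|do(N)) = Σ_{F,T} P(R|N,F,T)·P(F,T).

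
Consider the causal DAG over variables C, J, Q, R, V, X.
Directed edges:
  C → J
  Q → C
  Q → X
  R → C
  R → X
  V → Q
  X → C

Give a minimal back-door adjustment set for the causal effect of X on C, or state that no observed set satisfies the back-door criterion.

X→C: minimal back-door set {Q, R}.

desc(X)\{X}={C,J}; candidates ⊆ {Q,R,V}.
size 0: {}; under {} X still reaches {C,J,Q,R,V} ∋ C.
size 1: {Q}, {R}, {V}; under {Q} X still reaches {C,J,R} ∋ C.
{Q,R}: X⊥C given {Q,R} in G with X→· removed — back-door holds.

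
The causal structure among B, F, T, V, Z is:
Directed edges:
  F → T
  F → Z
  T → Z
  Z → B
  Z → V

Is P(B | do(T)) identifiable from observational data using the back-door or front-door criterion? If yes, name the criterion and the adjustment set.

P(B|do(T)): backdoor, adjust for {F}.

desc(T)\{T}={B,V,Z}; candidates ⊆ {F}.
size 0: {}; under {} T still reaches {B,F,V,Z} ∋ B.
{F}: T⊥B given {F} in G with T→· removed — back-door holds.
P(B|do(T)) = Σ_{F} P(B|T,F)·P(F).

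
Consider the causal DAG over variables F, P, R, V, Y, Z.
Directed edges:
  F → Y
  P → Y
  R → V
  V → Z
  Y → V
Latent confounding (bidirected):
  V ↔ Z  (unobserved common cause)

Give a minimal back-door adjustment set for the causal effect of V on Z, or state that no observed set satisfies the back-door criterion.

desc(V)\{V}={Z}; candidates ⊆ {F,P,R,Y}.
V↔Z: latent back-door arc(s) into V.
size 0: {}; under {} V still reaches {F,P,R,Y,Z} ∋ Z.
size 1: {F}, {P}, {R} …(+1); under {F} V still reaches {P,R,Y,Z} ∋ Z.
size 2: {F,P}, {F,R}, {F,Y} …(+3); under {F,P} V still reaches {R,Y,Z} ∋ Z.
V↔Z cannot be blocked by any observed set — no back-door set.

V→Z: no observed back-door set.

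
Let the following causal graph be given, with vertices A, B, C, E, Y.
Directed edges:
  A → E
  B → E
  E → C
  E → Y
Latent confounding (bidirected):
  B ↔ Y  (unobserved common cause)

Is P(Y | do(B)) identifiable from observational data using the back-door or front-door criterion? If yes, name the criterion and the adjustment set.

P(Y|do(B)): frontdoor, adjust for {E}.

desc(B)\{B}={C,E,Y}; candidates ⊆ {A}.
B↔Y: latent back-door arc(s) into B.
size 0: {}; under {} B still reaches {Y} ∋ Y.
size 1: {A}; under {A} B still reaches {Y} ∋ Y.
B↔Y cannot be blocked by any observed set — no back-door set.
{E}: (i) intercepts every directed B→Y path; (ii) no back-door B→{E}; (iii) {B} blocks every back-door {E}→Y. Front-door holds.
P(Y|do(B)) = Σ_{E} P(E|B) Σ_{B'} P(Y|E,B')P(B').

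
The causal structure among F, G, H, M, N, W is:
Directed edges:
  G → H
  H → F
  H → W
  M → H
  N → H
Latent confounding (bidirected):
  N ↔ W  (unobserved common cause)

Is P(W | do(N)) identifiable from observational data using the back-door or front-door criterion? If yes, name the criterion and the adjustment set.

desc(N)\{N}={F,H,W}; candidates ⊆ {G,M}.
N↔W: latent back-door arc(s) into N.
size 0: {}; under {} N still reaches {W} ∋ W.
size 1: {G}, {M}; under {G} N still reaches {W} ∋ W.
size 2: {G,M}; under {G,M} N still reaches {W} ∋ W.
N↔W cannot be blocked by any observed set — no back-door set.
{H}: (i) intercepts every directed N→W path; (ii) no back-door N→{H}; (iii) {N} blocks every back-door {H}→W. Front-door holds.
P(W|do(N)) = Σ_{H} P(H|N) Σ_{N'} P(W|H,N')P(N').

P(W|do(N)): frontdoor, adjust for {H}.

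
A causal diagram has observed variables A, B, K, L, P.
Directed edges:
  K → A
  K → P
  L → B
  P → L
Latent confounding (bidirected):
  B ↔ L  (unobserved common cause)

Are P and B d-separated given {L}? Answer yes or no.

Bayes-Ball from P | {L} reaches {A,B,K}.
B ∈ reach(P|{L}) ⇒ P ⊥̸ B | {L}.

No — P and B are d-connected given {L}.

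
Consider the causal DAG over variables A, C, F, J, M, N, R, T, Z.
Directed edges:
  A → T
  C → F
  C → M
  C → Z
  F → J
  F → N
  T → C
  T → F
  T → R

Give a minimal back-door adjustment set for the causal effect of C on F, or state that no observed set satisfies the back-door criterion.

C→F: minimal back-door set {T}.

desc(C)\{C}={F,J,M,N,Z}; candidates ⊆ {A,R,T}.
size 0: {}; under {} C still reaches {A,F,J,N,R,T} ∋ F.
{T}: C⊥F given {T} in G with C→· removed — back-door holds.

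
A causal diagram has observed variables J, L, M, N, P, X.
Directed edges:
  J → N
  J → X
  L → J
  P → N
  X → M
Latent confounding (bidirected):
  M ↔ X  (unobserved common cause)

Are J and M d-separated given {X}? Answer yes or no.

No — J and M are d-connected given {X}.

Bayes-Ball from J | {X} reaches {L,M,N}.
M ∈ reach(J|{X}) ⇒ J ⊥̸ M | {X}.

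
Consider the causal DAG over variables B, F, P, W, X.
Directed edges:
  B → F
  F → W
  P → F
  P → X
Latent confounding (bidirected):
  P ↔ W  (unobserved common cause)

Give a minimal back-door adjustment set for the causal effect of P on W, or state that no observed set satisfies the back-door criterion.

P→W: no observed back-door set.

desc(P)\{P}={F,W,X}; candidates ⊆ {B}.
P↔W: latent back-door arc(s) into P.
size 0: {}; under {} P still reaches {W} ∋ W.
size 1: {B}; under {B} P still reaches {W} ∋ W.
P↔W cannot be blocked by any observed set — no back-door set.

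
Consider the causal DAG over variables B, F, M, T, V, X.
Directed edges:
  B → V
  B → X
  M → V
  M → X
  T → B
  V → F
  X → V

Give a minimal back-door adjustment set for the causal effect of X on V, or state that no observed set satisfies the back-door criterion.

desc(X)\{X}={F,V}; candidates ⊆ {B,M,T}.
size 0: {}; under {} X still reaches {B,F,M,T,V} ∋ V.
size 1: {B}, {M}, {T}; under {B} X still reaches {F,M,V} ∋ V.
{B,M}: X⊥V given {B,M} in G with X→· removed — back-door holds.

X→V: minimal back-door set {B, M}.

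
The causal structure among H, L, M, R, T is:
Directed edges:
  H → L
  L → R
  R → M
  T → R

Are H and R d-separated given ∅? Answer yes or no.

No — H and R are d-connected given ∅.

Bayes-Ball from H | ∅ reaches {L,M,R}.
R ∈ reach(H|∅) ⇒ H ⊥̸ R | ∅.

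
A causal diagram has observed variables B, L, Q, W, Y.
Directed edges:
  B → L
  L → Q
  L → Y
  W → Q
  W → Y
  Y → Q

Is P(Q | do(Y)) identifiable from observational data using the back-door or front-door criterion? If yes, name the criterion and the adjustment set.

P(Q|do(Y)): backdoor, adjust for {L, W}.

desc(Y)\{Y}={Q}; candidates ⊆ {B,L,W}.
size 0: {}; under {} Y still reaches {B,L,Q,W} ∋ Q.
size 1: {B}, {L}, {W}; under {B} Y still reaches {L,Q,W} ∋ Q.
{L,W}: Y⊥Q given {L,W} in G with Y→· removed — back-door holds.
P(Q|do(Y)) = Σ_{L,W} P(Q|Y,L,W)·P(L,W).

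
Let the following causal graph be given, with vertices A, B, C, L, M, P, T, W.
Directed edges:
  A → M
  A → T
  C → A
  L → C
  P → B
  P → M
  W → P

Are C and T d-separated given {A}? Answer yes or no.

Bayes-Ball from C | {A} reaches {L}.
T ∉ reach(C|{A}) ⇒ C ⊥ T | {A}.

Yes — C ⊥ T | {A}.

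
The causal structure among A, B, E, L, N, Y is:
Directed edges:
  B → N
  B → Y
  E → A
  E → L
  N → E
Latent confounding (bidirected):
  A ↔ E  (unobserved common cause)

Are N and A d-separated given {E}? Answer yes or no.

No — N and A are d-connected given {E}.

Bayes-Ball from N | {E} reaches {A,B,Y}.
A ∈ reach(N|{E}) ⇒ N ⊥̸ A | {E}.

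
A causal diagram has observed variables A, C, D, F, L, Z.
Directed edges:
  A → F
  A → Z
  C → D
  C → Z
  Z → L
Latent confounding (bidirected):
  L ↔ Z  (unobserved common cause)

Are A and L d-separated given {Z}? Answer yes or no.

No — A and L are d-connected given {Z}.

Bayes-Ball from A | {Z} reaches {C,D,F,L}.
L ∈ reach(A|{Z}) ⇒ A ⊥̸ L | {Z}.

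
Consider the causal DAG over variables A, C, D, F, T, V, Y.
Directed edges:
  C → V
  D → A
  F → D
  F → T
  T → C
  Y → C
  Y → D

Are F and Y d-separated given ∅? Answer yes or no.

Yes — F ⊥ Y | ∅.

Bayes-Ball from F | ∅ reaches {A,C,D,T,V}.
Y ∉ reach(F|∅) ⇒ F ⊥ Y | ∅.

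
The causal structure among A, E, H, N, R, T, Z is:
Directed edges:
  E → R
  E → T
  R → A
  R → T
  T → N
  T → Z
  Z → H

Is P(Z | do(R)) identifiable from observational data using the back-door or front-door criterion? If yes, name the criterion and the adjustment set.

desc(R)\{R}={A,H,N,T,Z}; candidates ⊆ {E}.
size 0: {}; under {} R still reaches {E,H,N,T,Z} ∋ Z.
{E}: R⊥Z given {E} in G with R→· removed — back-door holds.
P(Z|do(R)) = Σ_{E} P(Z|R,E)·P(E).

P(Z|do(R)): backdoor, adjust for {E}.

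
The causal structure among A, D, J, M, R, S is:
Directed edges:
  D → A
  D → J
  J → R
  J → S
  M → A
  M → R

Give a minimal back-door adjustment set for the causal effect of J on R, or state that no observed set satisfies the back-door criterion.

desc(J)\{J}={R,S}; candidates ⊆ {A,D,M}.
∅: J⊥R given ∅ in G with J→· removed — back-door holds.

J→R: minimal back-door set ∅.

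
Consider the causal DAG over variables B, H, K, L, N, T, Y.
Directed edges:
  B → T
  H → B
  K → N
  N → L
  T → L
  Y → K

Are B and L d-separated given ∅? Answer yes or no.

No — B and L are d-connected given ∅.

Bayes-Ball from B | ∅ reaches {H,L,T}.
L ∈ reach(B|∅) ⇒ B ⊥̸ L | ∅.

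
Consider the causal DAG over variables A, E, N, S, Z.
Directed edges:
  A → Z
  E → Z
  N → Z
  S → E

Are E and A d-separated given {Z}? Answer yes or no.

Bayes-Ball from E | {Z} reaches {A,N,S}.
A ∈ reach(E|{Z}) ⇒ E ⊥̸ A | {Z}.

No — E and A are d-connected given {Z}.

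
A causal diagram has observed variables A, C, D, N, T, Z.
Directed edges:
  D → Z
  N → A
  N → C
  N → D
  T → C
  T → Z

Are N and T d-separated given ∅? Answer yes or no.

Yes — N ⊥ T | ∅.

Bayes-Ball from N | ∅ reaches {A,C,D,Z}.
T ∉ reach(N|∅) ⇒ N ⊥ T | ∅.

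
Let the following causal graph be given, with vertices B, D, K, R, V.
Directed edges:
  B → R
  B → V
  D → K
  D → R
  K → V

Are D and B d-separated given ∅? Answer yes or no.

Bayes-Ball from D | ∅ reaches {K,R,V}.
B ∉ reach(D|∅) ⇒ D ⊥ B | ∅.

Yes — D ⊥ B | ∅.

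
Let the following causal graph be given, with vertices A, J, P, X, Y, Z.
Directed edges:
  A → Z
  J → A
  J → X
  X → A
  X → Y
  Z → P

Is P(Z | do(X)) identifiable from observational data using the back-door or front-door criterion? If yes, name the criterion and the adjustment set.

P(Z|do(X)): backdoor, adjust for {J}.

desc(X)\{X}={A,P,Y,Z}; candidates ⊆ {J}.
size 0: {}; under {} X still reaches {A,J,P,Z} ∋ Z.
{J}: X⊥Z given {J} in G with X→· removed — back-door holds.
P(Z|do(X)) = Σ_{J} P(Z|X,J)·P(J).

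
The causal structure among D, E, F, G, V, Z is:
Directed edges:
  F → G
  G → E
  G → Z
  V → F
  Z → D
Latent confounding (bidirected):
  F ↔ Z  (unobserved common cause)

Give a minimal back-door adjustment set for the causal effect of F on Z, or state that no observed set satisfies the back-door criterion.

desc(F)\{F}={D,E,G,Z}; candidates ⊆ {V}.
F↔Z: latent back-door arc(s) into F.
size 0: {}; under {} F still reaches {D,V,Z} ∋ Z.
size 1: {V}; under {V} F still reaches {D,Z} ∋ Z.
F↔Z cannot be blocked by any observed set — no back-door set.

F→Z: no observed back-door set.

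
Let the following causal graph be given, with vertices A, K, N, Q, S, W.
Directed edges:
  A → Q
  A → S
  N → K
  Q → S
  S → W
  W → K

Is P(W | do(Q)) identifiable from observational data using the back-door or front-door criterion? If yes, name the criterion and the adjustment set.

P(W|do(Q)): backdoor, adjust for {A}.

desc(Q)\{Q}={K,S,W}; candidates ⊆ {A,N}.
size 0: {}; under {} Q still reaches {A,K,S,W} ∋ W.
{A}: Q⊥W given {A} in G with Q→· removed — back-door holds.
P(W|do(Q)) = Σ_{A} P(W|Q,A)·P(A).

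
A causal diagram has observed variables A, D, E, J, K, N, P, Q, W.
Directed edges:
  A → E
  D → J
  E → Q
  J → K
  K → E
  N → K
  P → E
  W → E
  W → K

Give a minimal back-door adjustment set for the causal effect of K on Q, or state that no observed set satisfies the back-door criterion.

K→Q: minimal back-door set {W}.

desc(K)\{K}={E,Q}; candidates ⊆ {A,D,J,N,P,W}.
size 0: {}; under {} K still reaches {D,E,J,N,Q,W} ∋ Q.
{W}: K⊥Q given {W} in G with K→· removed — back-door holds.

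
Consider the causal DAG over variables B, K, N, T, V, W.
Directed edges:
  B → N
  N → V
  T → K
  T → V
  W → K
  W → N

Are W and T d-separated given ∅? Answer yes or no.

Bayes-Ball from W | ∅ reaches {K,N,V}.
T ∉ reach(W|∅) ⇒ W ⊥ T | ∅.

Yes — W ⊥ T | ∅.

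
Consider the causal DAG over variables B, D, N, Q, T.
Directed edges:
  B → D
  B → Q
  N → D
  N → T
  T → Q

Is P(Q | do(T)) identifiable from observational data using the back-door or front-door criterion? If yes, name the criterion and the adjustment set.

P(Q|do(T)): backdoor, adjust for ∅.

desc(T)\{T}={Q}; candidates ⊆ {B,D,N}.
∅: T⊥Q given ∅ in G with T→· removed — back-door holds.
P(Q|do(T)) = P(Q|T) — no adjustment needed.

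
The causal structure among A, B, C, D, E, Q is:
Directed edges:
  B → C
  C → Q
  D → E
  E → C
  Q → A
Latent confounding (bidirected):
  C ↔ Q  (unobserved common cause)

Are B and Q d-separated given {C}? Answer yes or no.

No — B and Q are d-connected given {C}.

Bayes-Ball from B | {C} reaches {A,D,E,Q}.
Q ∈ reach(B|{C}) ⇒ B ⊥̸ Q | {C}.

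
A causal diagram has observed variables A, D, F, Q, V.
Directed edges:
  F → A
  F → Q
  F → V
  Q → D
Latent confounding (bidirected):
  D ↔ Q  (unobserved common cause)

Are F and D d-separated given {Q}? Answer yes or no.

No — F and D are d-connected given {Q}.

Bayes-Ball from F | {Q} reaches {A,D,V}.
D ∈ reach(F|{Q}) ⇒ F ⊥̸ D | {Q}.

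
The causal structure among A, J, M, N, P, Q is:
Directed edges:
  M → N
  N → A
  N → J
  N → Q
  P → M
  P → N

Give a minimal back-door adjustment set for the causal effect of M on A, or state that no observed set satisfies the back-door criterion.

desc(M)\{M}={A,J,N,Q}; candidates ⊆ {P}.
size 0: {}; under {} M still reaches {A,J,N,P,Q} ∋ A.
{P}: M⊥A given {P} in G with M→· removed — back-door holds.

M→A: minimal back-door set {P}.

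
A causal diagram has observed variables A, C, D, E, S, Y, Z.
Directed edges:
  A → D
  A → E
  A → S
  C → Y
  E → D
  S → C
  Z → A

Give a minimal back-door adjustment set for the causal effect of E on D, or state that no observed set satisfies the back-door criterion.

desc(E)\{E}={D}; candidates ⊆ {A,C,S,Y,Z}.
size 0: {}; under {} E still reaches {A,C,D,S,Y,Z} ∋ D.
{A}: E⊥D given {A} in G with E→· removed — back-door holds.

E→D: minimal back-door set {A}.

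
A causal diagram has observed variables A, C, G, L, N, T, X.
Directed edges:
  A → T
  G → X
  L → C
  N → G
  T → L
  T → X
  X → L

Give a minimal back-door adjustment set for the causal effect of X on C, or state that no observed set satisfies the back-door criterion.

X→C: minimal back-door set {T}.

desc(X)\{X}={C,L}; candidates ⊆ {A,G,N,T}.
size 0: {}; under {} X still reaches {A,C,G,L,N,T} ∋ C.
{T}: X⊥C given {T} in G with X→· removed — back-door holds.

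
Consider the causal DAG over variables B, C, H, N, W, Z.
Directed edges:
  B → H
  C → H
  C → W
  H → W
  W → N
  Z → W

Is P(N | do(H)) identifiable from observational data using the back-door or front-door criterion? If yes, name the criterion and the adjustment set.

desc(H)\{H}={N,W}; candidates ⊆ {B,C,Z}.
size 0: {}; under {} H still reaches {B,C,N,W} ∋ N.
{C}: H⊥N given {C} in G with H→· removed — back-door holds.
P(N|do(H)) = Σ_{C} P(N|H,C)·P(C).

P(N|do(H)): backdoor, adjust for {C}.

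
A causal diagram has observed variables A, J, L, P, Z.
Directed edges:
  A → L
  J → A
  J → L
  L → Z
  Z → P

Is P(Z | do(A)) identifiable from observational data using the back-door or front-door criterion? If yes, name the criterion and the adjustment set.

P(Z|do(A)): backdoor, adjust for {J}.

desc(A)\{A}={L,P,Z}; candidates ⊆ {J}.
size 0: {}; under {} A still reaches {J,L,P,Z} ∋ Z.
{J}: A⊥Z given {J} in G with A→· removed — back-door holds.
P(Z|do(A)) = Σ_{J} P(Z|A,J)·P(J).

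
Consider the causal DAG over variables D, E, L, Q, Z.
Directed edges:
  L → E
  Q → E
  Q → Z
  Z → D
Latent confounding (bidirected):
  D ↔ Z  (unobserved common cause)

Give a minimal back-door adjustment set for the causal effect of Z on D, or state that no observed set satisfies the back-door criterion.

desc(Z)\{Z}={D}; candidates ⊆ {E,L,Q}.
Z↔D: latent back-door arc(s) into Z.
size 0: {}; under {} Z still reaches {D,E,Q} ∋ D.
size 1: {E}, {L}, {Q}; under {E} Z still reaches {D,L,Q} ∋ D.
size 2: {E,L}, {E,Q}, {L,Q}; under {E,L} Z still reaches {D,Q} ∋ D.
Z↔D cannot be blocked by any observed set — no back-door set.

Z→D: no observed back-door set.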